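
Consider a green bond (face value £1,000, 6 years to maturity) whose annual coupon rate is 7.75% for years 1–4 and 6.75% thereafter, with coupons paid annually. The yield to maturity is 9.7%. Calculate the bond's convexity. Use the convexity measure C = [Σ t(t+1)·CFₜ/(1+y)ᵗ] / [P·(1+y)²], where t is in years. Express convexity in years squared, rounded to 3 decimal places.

26.987

With y = 0.097:
  t   CF        PV=CF/(1+0.097)^t    t·PV        t(t+1)·PV
  1        77.50        70.6472        70.6472         141.2944
  2        77.50        64.4004       128.8008         386.4023
  3        77.50        58.7059       176.1177         704.4709
  4        77.50        53.5150       214.0598       1,070.2992
  5        67.50        42.4884       212.4421       1,274.6528
  6     1,067.50       612.5311     3,675.1864      25,726.3047
  Σ                    902.2880     4,477.2541      29,303.4242
P = 902.2880.
Convexity = Σ t(t+1)·PV / [P·(1+y)²] = 29,303.4242 / (902.2880 × 1.203409) = 26.98733.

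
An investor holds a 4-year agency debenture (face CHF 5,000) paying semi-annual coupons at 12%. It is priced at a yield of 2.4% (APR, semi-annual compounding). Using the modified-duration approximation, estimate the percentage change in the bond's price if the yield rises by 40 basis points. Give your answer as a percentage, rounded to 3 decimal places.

-1.346%

Periodic yield y = 0.012. Modified duration first:
  t   CF        PV=CF/(1+0.012)^t    t·PV
  1       300.00       296.4427       296.4427
  2       300.00       292.9276       585.8551
  3       300.00       289.4541       868.3623
  4       300.00       286.0218     1,144.0874
  5       300.00       282.6303     1,413.1514
  6       300.00       279.2789     1,675.6736
  7       300.00       275.9673     1,931.7713
  8     5,300.00     4,817.6114    38,540.8915
  Σ                  6,820.3342    46,456.2353
P = 6,820.3342; D_Mac = 6.81143 half-year periods = 3.40572 yrs; D_mod = 3.40572/(1+0.012) = 3.36533 yrs.
ΔP/P ≈ -D_mod · Δy = -3.36533 × (+0.004) = -0.013461 = -1.3461%.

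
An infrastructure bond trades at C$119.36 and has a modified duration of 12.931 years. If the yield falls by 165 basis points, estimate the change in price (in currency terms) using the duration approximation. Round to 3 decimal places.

Duration approximation: ΔP/P ≈ -D_mod · Δy = -12.931 × (-0.0165) = +0.2133615.
ΔP ≈ 119.36 × (+0.2133615) = +25.46682864.

+C$25.467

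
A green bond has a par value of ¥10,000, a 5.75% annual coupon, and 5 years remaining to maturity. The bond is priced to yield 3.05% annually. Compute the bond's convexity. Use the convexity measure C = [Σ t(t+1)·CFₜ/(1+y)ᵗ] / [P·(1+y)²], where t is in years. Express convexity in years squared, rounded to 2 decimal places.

24.63

With y = 0.0305:
  t   CF        PV=CF/(1+0.0305)^t    t·PV        t(t+1)·PV
  1       575.00       557.9816       557.9816       1,115.9631
  2       575.00       541.4668     1,082.9336       3,248.8009
  3       575.00       525.4409     1,576.3226       6,305.2905
  4       575.00       509.8893     2,039.5570      10,197.7851
  5    10,575.00     9,099.9791    45,499.8956     272,999.3734
  Σ                 11,234.7576    50,756.6904     293,867.2131
P = 11,234.7576.
Convexity = Σ t(t+1)·PV / [P·(1+y)²] = 293,867.2131 / (11,234.7576 × 1.061930) = 24.63153.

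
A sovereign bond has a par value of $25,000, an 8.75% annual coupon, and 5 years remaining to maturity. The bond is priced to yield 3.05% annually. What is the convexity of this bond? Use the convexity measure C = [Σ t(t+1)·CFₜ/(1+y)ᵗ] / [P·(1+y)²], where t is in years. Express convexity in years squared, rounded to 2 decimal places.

23.34

With y = 0.0305:
  t   CF        PV=CF/(1+0.0305)^t    t·PV        t(t+1)·PV
  1     2,187.50     2,122.7559     2,122.7559       4,245.5119
  2     2,187.50     2,059.9281     4,119.8563      12,359.5688
  3     2,187.50     1,998.9599     5,996.8796      23,987.5183
  4     2,187.50     1,939.7961     7,759.1843      38,795.9216
  5    27,187.50    23,395.3364   116,976.6819     701,860.0911
  Σ                 31,516.7764   136,975.3580     781,248.6117
P = 31,516.7764.
Convexity = Σ t(t+1)·PV / [P·(1+y)²] = 781,248.6117 / (31,516.7764 × 1.061930) = 23.34272.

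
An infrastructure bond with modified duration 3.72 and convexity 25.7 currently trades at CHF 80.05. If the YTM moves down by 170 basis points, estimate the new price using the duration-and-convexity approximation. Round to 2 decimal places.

CHF 85.41

Duration effect: -D_mod·Δy = -3.72 × (-0.017) = +0.063240
Convexity effect: ½·C·(Δy)² = 0.5 × 25.7 × (-0.017)² = +0.00371365
ΔP/P ≈ +0.063240 + 0.00371365 = +0.06695365
New price ≈ 80.05 × (1 + 0.06695365) = 85.4096396825.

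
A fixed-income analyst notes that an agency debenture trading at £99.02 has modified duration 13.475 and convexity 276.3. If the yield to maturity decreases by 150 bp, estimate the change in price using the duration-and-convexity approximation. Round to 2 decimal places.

Duration effect: -D_mod·Δy = -13.475 × (-0.015) = +0.202125
Convexity effect: ½·C·(Δy)² = 0.5 × 276.3 × (-0.015)² = +0.03108375
ΔP/P ≈ +0.202125 + 0.03108375 = +0.23320875
ΔP ≈ 99.02 × (+0.23320875) = +23.092330425.

+£23.09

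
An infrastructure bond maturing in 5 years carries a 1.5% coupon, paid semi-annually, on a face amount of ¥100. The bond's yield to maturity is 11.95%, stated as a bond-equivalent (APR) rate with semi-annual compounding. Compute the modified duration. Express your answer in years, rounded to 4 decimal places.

4.5071 years

Periodic yield y = 0.05975. First find Macaulay duration:
  t   CF        PV=CF/(1+0.05975)^t    t·PV
  1         0.75         0.7077         0.7077
  2         0.75         0.6678         1.3356
  3         0.75         0.6302         1.8905
  4         0.75         0.5946         2.3785
  5         0.75         0.5611         2.8055
  6         0.75         0.5295         3.1768
  7         0.75         0.4996         3.4973
  8         0.75         0.4714         3.7716
  9         0.75         0.4449         4.0038
  10      100.75        56.3911       563.9113
  Σ                     61.4980       587.4787
P = 61.4980; Macaulay duration = 587.4787 / 61.4980 = 9.55282 half-year periods = 4.77641 years.
Modified duration = D_Mac / (1 + y) = 4.77641 / 1.05975 = 4.50711 years.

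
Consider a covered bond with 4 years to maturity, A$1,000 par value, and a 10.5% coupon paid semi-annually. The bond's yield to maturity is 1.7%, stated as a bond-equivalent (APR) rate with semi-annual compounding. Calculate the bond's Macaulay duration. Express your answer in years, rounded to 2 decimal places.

3.46 years

Periodic yield y = 0.0085. Discount each cash flow and weight by its period:
  t   CF        PV=CF/(1+0.0085)^t    t·PV
  1        52.50        52.0575        52.0575
  2        52.50        51.6188       103.2375
  3        52.50        51.1837       153.5511
  4        52.50        50.7523       203.0092
  5        52.50        50.3245       251.6227
  6        52.50        49.9004       299.4023
  7        52.50        49.4798       346.3586
  8     1,052.50       983.5918     7,868.7341
  Σ                  1,338.9087     9,277.9730
Price P = Σ PV = 1,338.9087.
Macaulay duration = Σ(t·PV) / P = 9,277.9730 / 1,338.9087 = 6.92950 half-year periods.
In years: 6.92950 / 2 = 3.46475 years.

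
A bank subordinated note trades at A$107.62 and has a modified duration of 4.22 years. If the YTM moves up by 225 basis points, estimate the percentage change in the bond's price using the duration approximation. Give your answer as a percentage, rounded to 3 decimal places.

Duration approximation: ΔP/P ≈ -D_mod · Δy = -4.22 × (+0.0225) = -0.094950.
As a percentage: -9.4950%.

-9.495%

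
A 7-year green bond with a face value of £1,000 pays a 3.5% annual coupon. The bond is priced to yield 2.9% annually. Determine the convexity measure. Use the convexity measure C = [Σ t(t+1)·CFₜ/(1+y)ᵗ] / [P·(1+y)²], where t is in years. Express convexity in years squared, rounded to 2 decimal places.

46.31

With y = 0.029:
  t   CF        PV=CF/(1+0.029)^t    t·PV        t(t+1)·PV
  1        35.00        34.0136        34.0136          68.0272
  2        35.00        33.0550        66.1100         198.3301
  3        35.00        32.1234        96.3703         385.4812
  4        35.00        31.2181       124.8724         624.3621
  5        35.00        30.3383       151.6915         910.1489
  6        35.00        29.4833       176.8997       1,238.2978
  7     1,035.00       847.2913     5,931.0388      47,448.3105
  Σ                  1,037.5230     6,580.9963      50,872.9577
P = 1,037.5230.
Convexity = Σ t(t+1)·PV / [P·(1+y)²] = 50,872.9577 / (1,037.5230 × 1.058841) = 46.30827.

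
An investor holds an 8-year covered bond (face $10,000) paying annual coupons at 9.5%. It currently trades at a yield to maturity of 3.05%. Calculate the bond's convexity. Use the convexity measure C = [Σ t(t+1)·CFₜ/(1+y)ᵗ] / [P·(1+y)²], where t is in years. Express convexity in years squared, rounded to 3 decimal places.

48.996

With y = 0.0305:
  t   CF        PV=CF/(1+0.0305)^t    t·PV        t(t+1)·PV
  1       950.00       921.8826       921.8826       1,843.7652
  2       950.00       894.5974     1,789.1947       5,367.5842
  3       950.00       868.1197     2,604.3591      10,417.4365
  4       950.00       842.4257     3,369.7029      16,848.5145
  5       950.00       817.4922     4,087.4611      24,524.7664
  6       950.00       793.2967     4,759.7800      33,318.4599
  7       950.00       769.8172     5,388.7207      43,109.7654
  8    10,950.00     8,610.5353    68,884.2822     619,958.5398
  Σ                 14,518.1668    91,805.3833     755,388.8319
P = 14,518.1668.
Convexity = Σ t(t+1)·PV / [P·(1+y)²] = 755,388.8319 / (14,518.1668 × 1.061930) = 48.99624.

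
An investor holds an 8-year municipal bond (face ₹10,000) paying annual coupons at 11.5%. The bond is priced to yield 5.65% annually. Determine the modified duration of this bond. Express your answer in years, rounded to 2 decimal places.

Periodic yield y = 0.0565. First find Macaulay duration:
  t   CF        PV=CF/(1+0.0565)^t    t·PV
  1     1,150.00     1,088.4998     1,088.4998
  2     1,150.00     1,030.2885     2,060.5769
  3     1,150.00       975.1902     2,925.5707
  4     1,150.00       923.0385     3,692.1542
  5     1,150.00       873.6759     4,368.3793
  6     1,150.00       826.9530     4,961.7181
  7     1,150.00       782.7288     5,479.1018
  8    11,150.00     7,183.2148    57,465.7188
  Σ                 13,683.5895    82,041.7194
P = 13,683.5895; Macaulay duration = 82,041.7194 / 13,683.5895 = 5.99563 years.
Modified duration = D_Mac / (1 + y) = 5.99563 / 1.0565 = 5.67499 years.

5.67 years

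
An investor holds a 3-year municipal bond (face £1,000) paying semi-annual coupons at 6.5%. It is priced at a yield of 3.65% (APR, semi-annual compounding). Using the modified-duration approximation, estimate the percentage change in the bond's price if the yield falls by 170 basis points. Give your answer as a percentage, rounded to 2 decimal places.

+4.65%

Periodic yield y = 0.01825. Modified duration first:
  t   CF        PV=CF/(1+0.01825)^t    t·PV
  1        32.50        31.9175        31.9175
  2        32.50        31.3455        62.6909
  3        32.50        30.7836        92.3509
  4        32.50        30.2319       120.9277
  5        32.50        29.6901       148.4504
  6     1,032.50       926.3253     5,557.9521
  Σ                  1,080.2939     6,014.2895
P = 1,080.2939; D_Mac = 5.56727 half-year periods = 2.78364 yrs; D_mod = 2.78364/(1+0.01825) = 2.73374 yrs.
ΔP/P ≈ -D_mod · Δy = -2.73374 × (-0.017) = +0.046474 = +4.6474%.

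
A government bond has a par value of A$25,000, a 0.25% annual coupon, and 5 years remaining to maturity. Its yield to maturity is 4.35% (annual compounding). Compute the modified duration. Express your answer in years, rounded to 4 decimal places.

4.7647 years

Periodic yield y = 0.0435. First find Macaulay duration:
  t   CF        PV=CF/(1+0.0435)^t    t·PV
  1        62.50        59.8946        59.8946
  2        62.50        57.3978       114.7956
  3        62.50        55.0051       165.0152
  4        62.50        52.7121       210.8483
  5    25,062.50    20,256.3934   101,281.9670
  Σ                 20,481.4029   101,832.5207
P = 20,481.4029; Macaulay duration = 101,832.5207 / 20,481.4029 = 4.97195 years.
Modified duration = D_Mac / (1 + y) = 4.97195 / 1.0435 = 4.76469 years.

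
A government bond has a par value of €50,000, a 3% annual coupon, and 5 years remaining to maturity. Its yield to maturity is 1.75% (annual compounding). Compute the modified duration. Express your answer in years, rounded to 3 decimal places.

4.645 years

Periodic yield y = 0.0175. First find Macaulay duration:
  t   CF        PV=CF/(1+0.0175)^t    t·PV
  1     1,500.00     1,474.2015     1,474.2015
  2     1,500.00     1,448.8467     2,897.6933
  3     1,500.00     1,423.9279     4,271.7838
  4     1,500.00     1,399.4378     5,597.7510
  5    51,500.00    47,220.9956   236,104.9781
  Σ                 52,967.4094   250,346.4076
P = 52,967.4094; Macaulay duration = 250,346.4076 / 52,967.4094 = 4.72642 years.
Modified duration = D_Mac / (1 + y) = 4.72642 / 1.0175 = 4.64513 years.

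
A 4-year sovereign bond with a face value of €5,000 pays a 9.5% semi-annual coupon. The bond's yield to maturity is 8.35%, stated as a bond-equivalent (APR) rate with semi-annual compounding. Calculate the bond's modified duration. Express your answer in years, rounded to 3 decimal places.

3.295 years

Periodic yield y = 0.04175. First find Macaulay duration:
  t   CF        PV=CF/(1+0.04175)^t    t·PV
  1       237.50       227.9818       227.9818
  2       237.50       218.8450       437.6900
  3       237.50       210.0744       630.2231
  4       237.50       201.6553       806.6211
  5       237.50       193.5736       967.8679
  6       237.50       185.8158     1,114.8946
  7       237.50       178.3689     1,248.5821
  8     5,237.50     3,775.8607    30,206.8855
  Σ                  5,192.1753    35,640.7460
P = 5,192.1753; Macaulay duration = 35,640.7460 / 5,192.1753 = 6.86432 half-year periods = 3.43216 years.
Modified duration = D_Mac / (1 + y) = 3.43216 / 1.04175 = 3.29461 years.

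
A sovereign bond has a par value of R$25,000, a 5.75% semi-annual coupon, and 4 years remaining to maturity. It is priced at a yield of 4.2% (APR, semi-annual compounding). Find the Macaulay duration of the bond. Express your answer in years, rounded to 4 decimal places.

Periodic yield y = 0.021. Discount each cash flow and weight by its period:
  t   CF        PV=CF/(1+0.021)^t    t·PV
  1       718.75       703.9667       703.9667
  2       718.75       689.4875     1,378.9749
  3       718.75       675.3060     2,025.9181
  4       718.75       661.4163     2,645.6652
  5       718.75       647.8122     3,239.0612
  6       718.75       634.4880     3,806.9279
  7       718.75       621.4378     4,350.0646
  8    25,718.75    21,779.3002   174,234.4012
  Σ                 26,413.2147   192,384.9798
Price P = Σ PV = 26,413.2147.
Macaulay duration = Σ(t·PV) / P = 192,384.9798 / 26,413.2147 = 7.28366 half-year periods.
In years: 7.28366 / 2 = 3.64183 years.

3.6418 years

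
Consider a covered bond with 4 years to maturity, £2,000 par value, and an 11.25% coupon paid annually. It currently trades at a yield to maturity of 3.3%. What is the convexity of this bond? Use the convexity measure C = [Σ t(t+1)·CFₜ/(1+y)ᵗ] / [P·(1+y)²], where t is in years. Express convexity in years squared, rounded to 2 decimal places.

With y = 0.033:
  t   CF        PV=CF/(1+0.033)^t    t·PV        t(t+1)·PV
  1       225.00       217.8122       217.8122         435.6244
  2       225.00       210.8540       421.7080       1,265.1241
  3       225.00       204.1181       612.3544       2,449.4174
  4     2,225.00     1,954.0188     7,816.0750      39,080.3752
  Σ                  2,586.8031     9,067.9496      43,230.5411
P = 2,586.8031.
Convexity = Σ t(t+1)·PV / [P·(1+y)²] = 43,230.5411 / (2,586.8031 × 1.067089) = 15.66126.

15.66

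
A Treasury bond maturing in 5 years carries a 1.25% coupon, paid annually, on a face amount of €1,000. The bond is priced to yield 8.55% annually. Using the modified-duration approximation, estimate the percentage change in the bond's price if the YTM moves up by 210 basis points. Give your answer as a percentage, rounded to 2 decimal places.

Periodic yield y = 0.0855. Modified duration first:
  t   CF        PV=CF/(1+0.0855)^t    t·PV
  1        12.50        11.5154        11.5154
  2        12.50        10.6084        21.2168
  3        12.50         9.7728        29.3185
  4        12.50         9.0031        36.0123
  5     1,012.50       671.8091     3,359.0456
  Σ                    712.7089     3,457.1086
P = 712.7089; D_Mac = 4.85066 yrs; D_mod = 4.85066/(1+0.0855) = 4.46860 yrs.
ΔP/P ≈ -D_mod · Δy = -4.46860 × (+0.021) = -0.093841 = -9.3841%.

-9.38%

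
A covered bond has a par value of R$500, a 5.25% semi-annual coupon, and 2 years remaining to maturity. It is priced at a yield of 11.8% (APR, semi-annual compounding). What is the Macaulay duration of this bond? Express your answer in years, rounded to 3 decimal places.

Periodic yield y = 0.059. Discount each cash flow and weight by its period:
  t   CF        PV=CF/(1+0.059)^t    t·PV
  1       13.125        12.3938        12.3938
  2       13.125        11.7033        23.4065
  3       13.125        11.0513        33.1538
  4      513.125       407.9804     1,631.9217
  Σ                    443.1287     1,700.8758
Price P = Σ PV = 443.1287.
Macaulay duration = Σ(t·PV) / P = 1,700.8758 / 443.1287 = 3.83833 half-year periods.
In years: 3.83833 / 2 = 1.91917 years.

1.919 years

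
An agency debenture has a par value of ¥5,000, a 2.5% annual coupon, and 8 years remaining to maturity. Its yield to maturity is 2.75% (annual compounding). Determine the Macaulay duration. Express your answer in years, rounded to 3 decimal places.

7.342 years

Periodic yield y = 0.0275. Discount each cash flow and weight by its year:
  t   CF        PV=CF/(1+0.0275)^t    t·PV
  1       125.00       121.6545       121.6545
  2       125.00       118.3985       236.7971
  3       125.00       115.2297       345.6892
  4       125.00       112.1457       448.5829
  5       125.00       109.1442       545.7212
  6       125.00       106.2231       637.3387
  7       125.00       103.3802       723.6611
  8     5,125.00     4,125.1451    33,001.1605
  Σ                  4,911.3211    36,060.6052
Price P = Σ PV = 4,911.3211.
Macaulay duration = Σ(t·PV) / P = 36,060.6052 / 4,911.3211 = 7.34234 years.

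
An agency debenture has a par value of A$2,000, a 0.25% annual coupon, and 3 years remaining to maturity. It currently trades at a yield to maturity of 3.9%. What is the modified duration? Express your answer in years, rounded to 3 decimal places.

Periodic yield y = 0.039. First find Macaulay duration:
  t   CF        PV=CF/(1+0.039)^t    t·PV
  1         5.00         4.8123         4.8123
  2         5.00         4.6317         9.2634
  3     2,005.00     1,787.5892     5,362.7677
  Σ                  1,797.0333     5,376.8434
P = 1,797.0333; Macaulay duration = 5,376.8434 / 1,797.0333 = 2.99207 years.
Modified duration = D_Mac / (1 + y) = 2.99207 / 1.039 = 2.87976 years.

2.880 years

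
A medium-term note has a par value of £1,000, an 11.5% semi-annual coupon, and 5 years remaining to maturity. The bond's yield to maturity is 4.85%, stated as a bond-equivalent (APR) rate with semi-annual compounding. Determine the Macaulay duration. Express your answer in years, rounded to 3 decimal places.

Periodic yield y = 0.02425. Discount each cash flow and weight by its period:
  t   CF        PV=CF/(1+0.02425)^t    t·PV
  1        57.50        56.1386        56.1386
  2        57.50        54.8095       109.6190
  3        57.50        53.5118       160.5355
  4        57.50        52.2449       208.9796
  5        57.50        51.0080       255.0398
  6        57.50        49.8003       298.8018
  7        57.50        48.6212       340.3487
  8        57.50        47.4701       379.7607
  9        57.50        46.3462       417.1158
  10    1,057.50       832.1865     8,321.8647
  Σ                  1,292.1372    10,548.2043
Price P = Σ PV = 1,292.1372.
Macaulay duration = Σ(t·PV) / P = 10,548.2043 / 1,292.1372 = 8.16338 half-year periods.
In years: 8.16338 / 2 = 4.08169 years.

4.082 years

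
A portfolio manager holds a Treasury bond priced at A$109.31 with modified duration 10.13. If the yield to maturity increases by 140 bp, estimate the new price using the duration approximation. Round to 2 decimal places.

Duration approximation: ΔP/P ≈ -D_mod · Δy = -10.13 × (+0.014) = -0.141820.
New price ≈ 109.31 × (1 - 0.141820) = 93.8076558.

A$93.81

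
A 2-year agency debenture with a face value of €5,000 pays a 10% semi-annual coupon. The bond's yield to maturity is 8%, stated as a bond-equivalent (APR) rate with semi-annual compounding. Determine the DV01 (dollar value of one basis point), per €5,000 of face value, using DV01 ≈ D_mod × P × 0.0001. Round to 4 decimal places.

€0.9289

Periodic yield y = 0.04.
  t   CF        PV=CF/(1+0.04)^t    t·PV
  1       250.00       240.3846       240.3846
  2       250.00       231.1391       462.2781
  3       250.00       222.2491       666.7473
  4     5,250.00     4,487.7220    17,950.8880
  Σ                  5,181.4948    19,320.2980
P = 5,181.4948; D_Mac = 3.72871 half-year periods = 1.86436 yrs; D_mod = 1.79265 yrs.
DV01 ≈ 1.79265 × 5,181.4948 × 0.0001 = 0.928860.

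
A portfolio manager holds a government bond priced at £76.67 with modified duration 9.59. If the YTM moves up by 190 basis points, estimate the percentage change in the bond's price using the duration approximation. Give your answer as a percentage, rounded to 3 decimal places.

Duration approximation: ΔP/P ≈ -D_mod · Δy = -9.59 × (+0.019) = -0.182210.
As a percentage: -18.2210%.

-18.221%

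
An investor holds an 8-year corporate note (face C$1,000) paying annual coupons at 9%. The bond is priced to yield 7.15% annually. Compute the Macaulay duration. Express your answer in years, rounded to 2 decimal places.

Periodic yield y = 0.0715. Discount each cash flow and weight by its year:
  t   CF        PV=CF/(1+0.0715)^t    t·PV
  1        90.00        83.9944        83.9944
  2        90.00        78.3895       156.7791
  3        90.00        73.1587       219.4761
  4        90.00        68.2769       273.1076
  5        90.00        63.7209       318.6043
  6        90.00        59.4688       356.8130
  7        90.00        55.5005       388.5038
  8     1,090.00       627.3199     5,018.5596
  Σ                  1,109.8297     6,815.8379
Price P = Σ PV = 1,109.8297.
Macaulay duration = Σ(t·PV) / P = 6,815.8379 / 1,109.8297 = 6.14134 years.

6.14 years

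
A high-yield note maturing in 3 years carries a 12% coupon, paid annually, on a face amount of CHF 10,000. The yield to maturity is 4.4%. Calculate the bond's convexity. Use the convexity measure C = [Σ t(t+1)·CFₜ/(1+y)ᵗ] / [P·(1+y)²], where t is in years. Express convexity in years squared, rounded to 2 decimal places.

With y = 0.044:
  t   CF        PV=CF/(1+0.044)^t    t·PV        t(t+1)·PV
  1     1,200.00     1,149.4253     1,149.4253       2,298.8506
  2     1,200.00     1,100.9821     2,201.9642       6,605.8925
  3    11,200.00     9,842.7516    29,528.2549     118,113.0196
  Σ                 12,093.1590    32,879.6444     127,017.7627
P = 12,093.1590.
Convexity = Σ t(t+1)·PV / [P·(1+y)²] = 127,017.7627 / (12,093.1590 × 1.089936) = 9.63660.

9.64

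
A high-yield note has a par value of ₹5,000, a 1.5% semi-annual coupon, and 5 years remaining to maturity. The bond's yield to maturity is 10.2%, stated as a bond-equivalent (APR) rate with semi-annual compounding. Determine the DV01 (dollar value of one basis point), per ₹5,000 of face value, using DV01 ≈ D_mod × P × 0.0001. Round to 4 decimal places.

₹1.5163

Periodic yield y = 0.051.
  t   CF        PV=CF/(1+0.051)^t    t·PV
  1        37.50        35.6803        35.6803
  2        37.50        33.9489        67.8978
  3        37.50        32.3015        96.9046
  4        37.50        30.7341       122.9364
  5        37.50        29.2427       146.2136
  6        37.50        27.8237       166.9422
  7        37.50        26.4736       185.3149
  8        37.50        25.1889       201.5114
  9        37.50        23.9666       215.6996
  10    5,037.50     3,063.2885    30,632.8849
  Σ                  3,328.6488    31,871.9856
P = 3,328.6488; D_Mac = 9.57505 half-year periods = 4.78753 yrs; D_mod = 4.55521 yrs.
DV01 ≈ 4.55521 × 3,328.6488 × 0.0001 = 1.516270.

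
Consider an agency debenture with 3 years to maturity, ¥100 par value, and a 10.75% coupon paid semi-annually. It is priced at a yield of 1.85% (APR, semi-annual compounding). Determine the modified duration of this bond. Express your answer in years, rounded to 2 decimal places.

Periodic yield y = 0.00925. First find Macaulay duration:
  t   CF        PV=CF/(1+0.00925)^t    t·PV
  1        5.375         5.3257         5.3257
  2        5.375         5.2769        10.5539
  3        5.375         5.2286        15.6857
  4        5.375         5.1806        20.7226
  5        5.375         5.1332        25.6658
  6      105.375        99.7115       598.2687
  Σ                    125.8565       676.2223
P = 125.8565; Macaulay duration = 676.2223 / 125.8565 = 5.37296 half-year periods = 2.68648 years.
Modified duration = D_Mac / (1 + y) = 2.68648 / 1.00925 = 2.66186 years.

2.66 years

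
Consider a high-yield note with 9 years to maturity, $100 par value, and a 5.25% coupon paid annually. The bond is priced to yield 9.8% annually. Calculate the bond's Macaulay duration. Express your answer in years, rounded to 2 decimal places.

Periodic yield y = 0.098. Discount each cash flow and weight by its year:
  t   CF        PV=CF/(1+0.098)^t    t·PV
  1         5.25         4.7814         4.7814
  2         5.25         4.3547         8.7093
  3         5.25         3.9660        11.8980
  4         5.25         3.6120        14.4481
  5         5.25         3.2896        16.4482
  6         5.25         2.9960        17.9761
  7         5.25         2.7286        19.1003
  8         5.25         2.4851        19.8806
  9       105.25        45.3734       408.3603
  Σ                     73.5868       521.6024
Price P = Σ PV = 73.5868.
Macaulay duration = Σ(t·PV) / P = 521.6024 / 73.5868 = 7.08826 years.

7.09 years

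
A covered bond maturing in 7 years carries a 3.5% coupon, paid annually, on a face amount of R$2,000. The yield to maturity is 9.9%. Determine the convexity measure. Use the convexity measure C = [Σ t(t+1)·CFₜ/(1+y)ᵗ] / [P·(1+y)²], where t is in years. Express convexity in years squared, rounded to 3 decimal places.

With y = 0.099:
  t   CF        PV=CF/(1+0.099)^t    t·PV        t(t+1)·PV
  1        70.00        63.6943        63.6943         127.3885
  2        70.00        57.9566       115.9131         347.7394
  3        70.00        52.7357       158.2072         632.8288
  4        70.00        47.9852       191.9408         959.7039
  5        70.00        43.6626       218.3130       1,309.8780
  6        70.00        39.7294       238.3763       1,668.6343
  7     2,070.00     1,069.0216     7,483.1515      59,865.2121
  Σ                  1,374.7854     8,469.5962      64,911.3850
P = 1,374.7854.
Convexity = Σ t(t+1)·PV / [P·(1+y)²] = 64,911.3850 / (1,374.7854 × 1.207801) = 39.09224.

39.092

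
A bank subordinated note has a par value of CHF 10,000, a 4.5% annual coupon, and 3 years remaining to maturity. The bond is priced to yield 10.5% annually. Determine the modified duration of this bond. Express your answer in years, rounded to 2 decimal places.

2.59 years

Periodic yield y = 0.105. First find Macaulay duration:
  t   CF        PV=CF/(1+0.105)^t    t·PV
  1       450.00       407.2398       407.2398
  2       450.00       368.5428       737.0856
  3    10,450.00     7,745.1433    23,235.4298
  Σ                  8,520.9259    24,379.7553
P = 8,520.9259; Macaulay duration = 24,379.7553 / 8,520.9259 = 2.86116 years.
Modified duration = D_Mac / (1 + y) = 2.86116 / 1.105 = 2.58929 years.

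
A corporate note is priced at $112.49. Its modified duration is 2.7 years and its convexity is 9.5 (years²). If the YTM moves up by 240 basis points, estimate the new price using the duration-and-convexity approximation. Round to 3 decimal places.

$105.508

Duration effect: -D_mod·Δy = -2.7 × (+0.024) = -0.064800
Convexity effect: ½·C·(Δy)² = 0.5 × 9.5 × (0.024)² = +0.0027360
ΔP/P ≈ -0.064800 + 0.0027360 = -0.062064
New price ≈ 112.49 × (1 - 0.062064) = 105.50842064.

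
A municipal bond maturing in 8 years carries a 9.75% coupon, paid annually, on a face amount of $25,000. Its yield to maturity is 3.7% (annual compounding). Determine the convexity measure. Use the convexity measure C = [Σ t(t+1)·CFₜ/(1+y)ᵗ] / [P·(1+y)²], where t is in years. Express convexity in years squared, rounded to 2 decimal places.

With y = 0.037:
  t   CF        PV=CF/(1+0.037)^t    t·PV        t(t+1)·PV
  1     2,437.50     2,350.5304     2,350.5304       4,701.0608
  2     2,437.50     2,266.6638     4,533.3276      13,599.9829
  3     2,437.50     2,185.7896     6,557.3688      26,229.4752
  4     2,437.50     2,107.8010     8,431.2039      42,156.0193
  5     2,437.50     2,032.5950    10,162.9748      60,977.8485
  6     2,437.50     1,960.0723    11,760.4337      82,323.0356
  7     2,437.50     1,890.1372    13,230.9604     105,847.6832
  8    27,437.50    20,517.0297   164,136.2374   1,477,226.1362
  Σ                 35,310.6189   221,163.0368   1,813,061.2417
P = 35,310.6189.
Convexity = Σ t(t+1)·PV / [P·(1+y)²] = 1,813,061.2417 / (35,310.6189 × 1.075369) = 47.74739.

47.75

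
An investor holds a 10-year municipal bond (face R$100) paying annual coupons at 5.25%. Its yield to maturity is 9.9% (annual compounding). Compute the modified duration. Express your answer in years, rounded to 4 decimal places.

Periodic yield y = 0.099. First find Macaulay duration:
  t   CF        PV=CF/(1+0.099)^t    t·PV
  1         5.25         4.7771         4.7771
  2         5.25         4.3467         8.6935
  3         5.25         3.9552        11.8655
  4         5.25         3.5989        14.3956
  5         5.25         3.2747        16.3735
  6         5.25         2.9797        17.8782
  7         5.25         2.7113        18.9790
  8         5.25         2.4670        19.7364
  9         5.25         2.2448        20.2033
  10      105.25        40.9492       409.4918
  Σ                     71.3046       542.3938
P = 71.3046; Macaulay duration = 542.3938 / 71.3046 = 7.60672 years.
Modified duration = D_Mac / (1 + y) = 7.60672 / 1.099 = 6.92149 years.

6.9215 years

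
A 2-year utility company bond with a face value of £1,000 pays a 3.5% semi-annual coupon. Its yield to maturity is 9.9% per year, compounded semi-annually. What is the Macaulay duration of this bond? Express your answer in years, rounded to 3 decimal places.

1.945 years

Periodic yield y = 0.0495. Discount each cash flow and weight by its period:
  t   CF        PV=CF/(1+0.0495)^t    t·PV
  1        17.50        16.6746        16.6746
  2        17.50        15.8881        31.7763
  3        17.50        15.1388        45.4163
  4     1,017.50       838.6961     3,354.7846
  Σ                    886.3977     3,448.6518
Price P = Σ PV = 886.3977.
Macaulay duration = Σ(t·PV) / P = 3,448.6518 / 886.3977 = 3.89064 half-year periods.
In years: 3.89064 / 2 = 1.94532 years.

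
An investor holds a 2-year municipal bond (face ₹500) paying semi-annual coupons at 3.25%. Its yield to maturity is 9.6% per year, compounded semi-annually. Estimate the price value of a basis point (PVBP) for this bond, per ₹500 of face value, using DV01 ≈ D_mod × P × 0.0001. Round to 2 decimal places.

₹0.08

Periodic yield y = 0.048.
  t   CF        PV=CF/(1+0.048)^t    t·PV
  1        8.125         7.7529         7.7529
  2        8.125         7.3978        14.7955
  3        8.125         7.0589        21.1768
  4      508.125       421.2360     1,684.9438
  Σ                    443.4455     1,728.6690
P = 443.4455; D_Mac = 3.89827 half-year periods = 1.94913 yrs; D_mod = 1.85986 yrs.
DV01 ≈ 1.85986 × 443.4455 × 0.0001 = 0.082475.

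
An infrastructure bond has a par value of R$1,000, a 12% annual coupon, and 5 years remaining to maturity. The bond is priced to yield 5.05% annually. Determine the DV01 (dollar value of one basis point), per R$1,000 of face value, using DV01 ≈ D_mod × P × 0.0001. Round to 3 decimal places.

Periodic yield y = 0.0505.
  t   CF        PV=CF/(1+0.0505)^t    t·PV
  1       120.00       114.2313       114.2313
  2       120.00       108.7400       217.4799
  3       120.00       103.5126       310.5377
  4       120.00        98.5365       394.1459
  5     1,120.00       875.4629     4,377.3144
  Σ                  1,300.4832     5,413.7092
P = 1,300.4832; D_Mac = 4.16284 yrs; D_mod = 3.96273 yrs.
DV01 ≈ 3.96273 × 1,300.4832 × 0.0001 = 0.515346.

R$0.515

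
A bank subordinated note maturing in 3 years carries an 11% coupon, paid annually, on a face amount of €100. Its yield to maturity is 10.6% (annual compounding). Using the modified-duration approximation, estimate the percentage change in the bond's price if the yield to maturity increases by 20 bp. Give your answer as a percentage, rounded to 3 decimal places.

-0.491%

Periodic yield y = 0.106. Modified duration first:
  t   CF        PV=CF/(1+0.106)^t    t·PV
  1        11.00         9.9458         9.9458
  2        11.00         8.9925        17.9851
  3       111.00        82.0460       246.1381
  Σ                    100.9843       274.0689
P = 100.9843; D_Mac = 2.71397 yrs; D_mod = 2.71397/(1+0.106) = 2.45387 yrs.
ΔP/P ≈ -D_mod · Δy = -2.45387 × (+0.002) = -0.004908 = -0.4908%.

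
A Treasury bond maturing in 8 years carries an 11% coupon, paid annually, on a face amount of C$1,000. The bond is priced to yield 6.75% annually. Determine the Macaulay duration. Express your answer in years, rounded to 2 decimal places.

5.97 years

Periodic yield y = 0.0675. Discount each cash flow and weight by its year:
  t   CF        PV=CF/(1+0.0675)^t    t·PV
  1       110.00       103.0445       103.0445
  2       110.00        96.5288       193.0576
  3       110.00        90.4251       271.2753
  4       110.00        84.7074       338.8294
  5       110.00        79.3512       396.7558
  6       110.00        74.3336       446.0018
  7       110.00        69.6334       487.4337
  8     1,110.00       658.2334     5,265.8671
  Σ                  1,256.2573     7,502.2653
Price P = Σ PV = 1,256.2573.
Macaulay duration = Σ(t·PV) / P = 7,502.2653 / 1,256.2573 = 5.97192 years.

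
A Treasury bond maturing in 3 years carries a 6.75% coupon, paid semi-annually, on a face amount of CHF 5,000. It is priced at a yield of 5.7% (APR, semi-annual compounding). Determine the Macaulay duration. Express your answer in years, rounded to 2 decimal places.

Periodic yield y = 0.0285. Discount each cash flow and weight by its period:
  t   CF        PV=CF/(1+0.0285)^t    t·PV
  1       168.75       164.0739       164.0739
  2       168.75       159.5274       319.0547
  3       168.75       155.1068       465.3205
  4       168.75       150.8088       603.2351
  5       168.75       146.6298       733.1491
  6     5,168.75     4,366.7643    26,200.5858
  Σ                  5,142.9110    28,485.4190
Price P = Σ PV = 5,142.9110.
Macaulay duration = Σ(t·PV) / P = 28,485.4190 / 5,142.9110 = 5.53877 half-year periods.
In years: 5.53877 / 2 = 2.76939 years.

2.77 years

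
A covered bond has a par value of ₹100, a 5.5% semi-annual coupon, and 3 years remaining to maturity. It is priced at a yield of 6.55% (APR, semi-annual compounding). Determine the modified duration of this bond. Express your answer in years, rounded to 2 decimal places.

Periodic yield y = 0.03275. First find Macaulay duration:
  t   CF        PV=CF/(1+0.03275)^t    t·PV
  1         2.75         2.6628         2.6628
  2         2.75         2.5784         5.1567
  3         2.75         2.4966         7.4898
  4         2.75         2.4174         9.6697
  5         2.75         2.3408        11.7038
  6       102.75        84.6858       508.1148
  Σ                     97.1817       544.7976
P = 97.1817; Macaulay duration = 544.7976 / 97.1817 = 5.60597 half-year periods = 2.80298 years.
Modified duration = D_Mac / (1 + y) = 2.80298 / 1.03275 = 2.71410 years.

2.71 years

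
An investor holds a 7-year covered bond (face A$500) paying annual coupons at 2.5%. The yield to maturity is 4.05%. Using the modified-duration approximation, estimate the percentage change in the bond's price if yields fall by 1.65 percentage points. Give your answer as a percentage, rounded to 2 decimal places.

Periodic yield y = 0.0405. Modified duration first:
  t   CF        PV=CF/(1+0.0405)^t    t·PV
  1        12.50        12.0135        12.0135
  2        12.50        11.5458        23.0917
  3        12.50        11.0964        33.2893
  4        12.50        10.6645        42.6581
  5        12.50        10.2494        51.2471
  6        12.50         9.8505        59.1029
  7       512.50       388.1497     2,717.0480
  Σ                    453.5699     2,938.4507
P = 453.5699; D_Mac = 6.47850 yrs; D_mod = 6.47850/(1+0.0405) = 6.22633 yrs.
ΔP/P ≈ -D_mod · Δy = -6.22633 × (-0.0165) = +0.102734 = +10.2734%.

+10.27%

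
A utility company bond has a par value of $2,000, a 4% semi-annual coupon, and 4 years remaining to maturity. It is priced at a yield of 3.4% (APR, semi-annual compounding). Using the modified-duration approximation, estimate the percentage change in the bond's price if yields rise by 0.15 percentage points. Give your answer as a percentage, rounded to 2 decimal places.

Periodic yield y = 0.017. Modified duration first:
  t   CF        PV=CF/(1+0.017)^t    t·PV
  1        40.00        39.3314        39.3314
  2        40.00        38.6739        77.3478
  3        40.00        38.0274       114.0823
  4        40.00        37.3918       149.5671
  5        40.00        36.7667       183.8337
  6        40.00        36.1522       216.9130
  7        40.00        35.5478       248.8349
  8     2,040.00     1,782.6355    14,261.0838
  Σ                  2,044.5267    15,290.9941
P = 2,044.5267; D_Mac = 7.47899 half-year periods = 3.73949 yrs; D_mod = 3.73949/(1+0.017) = 3.67699 yrs.
ΔP/P ≈ -D_mod · Δy = -3.67699 × (+0.0015) = -0.005515 = -0.5515%.

-0.55%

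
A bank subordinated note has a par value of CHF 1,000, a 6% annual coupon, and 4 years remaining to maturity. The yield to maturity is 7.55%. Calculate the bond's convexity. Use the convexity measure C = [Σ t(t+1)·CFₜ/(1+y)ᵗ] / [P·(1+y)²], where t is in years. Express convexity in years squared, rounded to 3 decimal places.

With y = 0.0755:
  t   CF        PV=CF/(1+0.0755)^t    t·PV        t(t+1)·PV
  1        60.00        55.7880        55.7880         111.5760
  2        60.00        51.8717       103.7434         311.2302
  3        60.00        48.2303       144.6909         578.7637
  4     1,060.00       792.2536     3,169.0143      15,845.0715
  Σ                    948.1436     3,473.2366      16,846.6413
P = 948.1436.
Convexity = Σ t(t+1)·PV / [P·(1+y)²] = 16,846.6413 / (948.1436 × 1.156700) = 15.36096.

15.361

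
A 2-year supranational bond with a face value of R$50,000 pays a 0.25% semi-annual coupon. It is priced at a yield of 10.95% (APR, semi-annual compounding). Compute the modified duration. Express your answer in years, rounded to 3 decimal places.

Periodic yield y = 0.05475. First find Macaulay duration:
  t   CF        PV=CF/(1+0.05475)^t    t·PV
  1        62.50        59.2557        59.2557
  2        62.50        56.1799       112.3598
  3        62.50        53.2637       159.7911
  4    50,062.50    40,449.6155   161,798.4618
  Σ                 40,618.3148   162,129.8685
P = 40,618.3148; Macaulay duration = 162,129.8685 / 40,618.3148 = 3.99155 half-year periods = 1.99577 years.
Modified duration = D_Mac / (1 + y) = 1.99577 / 1.05475 = 1.89218 years.

1.892 years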